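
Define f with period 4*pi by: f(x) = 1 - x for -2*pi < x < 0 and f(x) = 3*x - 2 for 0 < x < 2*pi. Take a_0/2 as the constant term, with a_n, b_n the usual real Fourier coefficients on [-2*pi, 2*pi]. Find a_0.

-1 + 4*pi

a_0 = (1/(2*pi)) ∫_{-2*pi}^{2*pi} f(x) dx = (1/(2*pi)) · (2*pi*(-1 + 4*pi)) = -1 + 4*pi.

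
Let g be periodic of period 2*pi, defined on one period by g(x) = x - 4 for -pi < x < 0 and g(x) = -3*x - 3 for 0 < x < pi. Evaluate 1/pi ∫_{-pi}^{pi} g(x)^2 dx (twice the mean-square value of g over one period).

25 + 10*pi**2/3 + 13*pi

1/pi ∫_{-pi}^{pi} g(x)^2 dx = 1/pi · (pi*(75 + 10*pi**2 + 39*pi)/3) = 25 + 10*pi**2/3 + 13*pi.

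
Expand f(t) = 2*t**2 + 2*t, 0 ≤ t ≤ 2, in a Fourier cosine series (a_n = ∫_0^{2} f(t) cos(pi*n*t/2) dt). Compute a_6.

a_6 = ∫_0^{2} (2*t**2 + 2*t) cos(3*pi*t) dt.
Integrating by parts twice (tabular method), an antiderivative of (2*t**2 + 2*t) cos(3*pi*t) is 2*t**2*sin(3*pi*t)/(3*pi) + 2*t*sin(3*pi*t)/(3*pi) + 4*t*cos(3*pi*t)/(9*pi**2) - 4*sin(3*pi*t)/(27*pi**3) + 2*cos(3*pi*t)/(9*pi**2); evaluating from 0 to 2: ∫_{0}^{2} (2*t**2 + 2*t) cos(3*pi*t) dt = (10/(9*pi**2)) - (2/(9*pi**2)) = 8/(9*pi**2).
Hence a_6 = 8/(9*pi**2).

8/(9*pi**2)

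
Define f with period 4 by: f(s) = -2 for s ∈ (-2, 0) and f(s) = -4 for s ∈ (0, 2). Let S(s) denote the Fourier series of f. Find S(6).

s = 6 differs from s = 2 by 1 full period(s), and the series is 4-periodic.
At s = 2 the one-sided limits are f(2^-) = -4 and f(2^+) = -2.
By Dirichlet's theorem the series converges to their average, [(-4) + (-2)]/2 = -3.

-3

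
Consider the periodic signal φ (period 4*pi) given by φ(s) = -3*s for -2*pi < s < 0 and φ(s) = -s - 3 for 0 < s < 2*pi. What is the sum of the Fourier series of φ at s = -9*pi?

3*pi

s = -9*pi differs from s = -pi by -2 full period(s), and the series is 4*pi-periodic.
φ is continuous at s = -pi with value 3*pi, so the series converges to 3*pi there.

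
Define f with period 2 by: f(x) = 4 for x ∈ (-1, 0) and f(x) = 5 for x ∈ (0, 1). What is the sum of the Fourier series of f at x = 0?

At x = 0 the one-sided limits are f(0^-) = 4 and f(0^+) = 5.
By Dirichlet's theorem the series converges to their average, [(4) + (5)]/2 = 9/2.

9/2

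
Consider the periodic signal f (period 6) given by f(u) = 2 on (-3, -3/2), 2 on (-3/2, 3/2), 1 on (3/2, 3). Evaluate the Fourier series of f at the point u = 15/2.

3/2

u = 15/2 differs from u = 3/2 by 1 full period(s), and the series is 6-periodic.
At u = 3/2 the one-sided limits are f(3/2^-) = 2 and f(3/2^+) = 1.
By Dirichlet's theorem the series converges to their average, [(2) + (1)]/2 = 3/2.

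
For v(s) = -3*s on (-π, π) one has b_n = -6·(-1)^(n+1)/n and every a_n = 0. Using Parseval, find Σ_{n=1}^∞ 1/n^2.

Parseval: Σ b_n^2 = (1/π) ∫_{-π}^{π} v(s)^2 ds = 6*pi**2.
Σ b_n^2 = Σ 36/n^2, so Σ 1/n^2 = (6*pi**2)/36 = pi**2/6.

pi**2/6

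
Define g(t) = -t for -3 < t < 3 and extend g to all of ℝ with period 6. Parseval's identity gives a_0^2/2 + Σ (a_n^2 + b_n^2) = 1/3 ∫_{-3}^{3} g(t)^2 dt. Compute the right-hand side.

6

1/3 ∫_{-3}^{3} g(t)^2 dt = 1/3 · (18) = 6.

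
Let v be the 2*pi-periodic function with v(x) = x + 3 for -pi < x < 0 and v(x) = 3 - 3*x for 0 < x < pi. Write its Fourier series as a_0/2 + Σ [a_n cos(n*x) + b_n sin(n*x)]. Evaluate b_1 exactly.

b_1 = 1/pi ∫_{-pi}^{pi} v(x) sin(x) dx.
Split the integral at the breakpoints.
Integrating by parts (boundary term plus one more integral), an antiderivative of (x + 3) sin(x) is -x*cos(x) + sin(x) - 3*cos(x); evaluating from -pi to 0: ∫_{-pi}^{0} (x + 3) sin(x) dx = (-3) - (3 - pi) = -6 + pi.
Integrating by parts (boundary term plus one more integral), an antiderivative of (3 - 3*x) sin(x) is 3*x*cos(x) - 3*sin(x) - 3*cos(x); evaluating from 0 to pi: ∫_{0}^{pi} (3 - 3*x) sin(x) dx = (3 - 3*pi) - (-3) = 6 - 3*pi.
Summing the pieces and multiplying by (1/pi) gives b_1 = -2.

-2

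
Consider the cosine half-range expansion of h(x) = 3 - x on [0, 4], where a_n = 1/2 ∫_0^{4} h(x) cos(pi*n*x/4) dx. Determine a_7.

a_7 = 1/2 ∫_0^{4} (3 - x) cos(7*pi*x/4) dx.
Integrating by parts (boundary term plus one more integral), an antiderivative of (3 - x) cos(7*pi*x/4) is -4*x*sin(7*pi*x/4)/(7*pi) + 12*sin(7*pi*x/4)/(7*pi) - 16*cos(7*pi*x/4)/(49*pi**2); evaluating from 0 to 4: ∫_{0}^{4} (3 - x) cos(7*pi*x/4) dx = (16/(49*pi**2)) - (-16/(49*pi**2)) = 32/(49*pi**2).
Hence a_7 = (1/2)·(32/(49*pi**2)) = 16/(49*pi**2).

16/(49*pi**2)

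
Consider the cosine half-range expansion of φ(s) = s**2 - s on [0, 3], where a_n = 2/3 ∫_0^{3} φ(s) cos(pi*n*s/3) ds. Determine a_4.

9/(4*pi**2)

a_4 = 2/3 ∫_0^{3} (s**2 - s) cos(4*pi*s/3) ds.
Integrating by parts twice (tabular method), an antiderivative of (s**2 - s) cos(4*pi*s/3) is 3*s**2*sin(4*pi*s/3)/(4*pi) - 3*s*sin(4*pi*s/3)/(4*pi) + 9*s*cos(4*pi*s/3)/(8*pi**2) - 27*sin(4*pi*s/3)/(32*pi**3) - 9*cos(4*pi*s/3)/(16*pi**2); evaluating from 0 to 3: ∫_{0}^{3} (s**2 - s) cos(4*pi*s/3) ds = (45/(16*pi**2)) - (-9/(16*pi**2)) = 27/(8*pi**2).
Hence a_4 = (2/3)·(27/(8*pi**2)) = 9/(4*pi**2).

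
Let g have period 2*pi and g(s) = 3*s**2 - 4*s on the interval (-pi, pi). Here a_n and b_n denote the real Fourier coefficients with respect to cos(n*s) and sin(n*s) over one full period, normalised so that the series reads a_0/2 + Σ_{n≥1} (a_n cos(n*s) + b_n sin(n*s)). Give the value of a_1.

-12

a_1 = 1/pi ∫_{-pi}^{pi} g(s) cos(s) ds.
Integrating by parts twice (tabular method), an antiderivative of (3*s**2 - 4*s) cos(s) is 3*s**2*sin(s) - 4*s*sin(s) + 6*s*cos(s) - 6*sin(s) - 4*cos(s); evaluating from -pi to pi: ∫_{-pi}^{pi} (3*s**2 - 4*s) cos(s) ds = (4 - 6*pi) - (4 + 6*pi) = -12*pi.
Hence a_1 = (1/pi)·(-12*pi) = -12.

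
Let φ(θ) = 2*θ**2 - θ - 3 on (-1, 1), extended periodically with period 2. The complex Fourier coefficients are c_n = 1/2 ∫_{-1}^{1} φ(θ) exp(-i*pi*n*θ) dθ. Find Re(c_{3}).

-4/(9*pi**2)

Since φ is real-valued, Re(c_{3}) = 1/2 ∫_{-1}^{1} φ(θ) cos(3*pi*θ) dθ = a_{3}/2.
Integrating by parts twice (tabular method), an antiderivative of (2*θ**2 - θ - 3) cos(3*pi*θ) is 2*θ**2*sin(3*pi*θ)/(3*pi) - θ*sin(3*pi*θ)/(3*pi) + 4*θ*cos(3*pi*θ)/(9*pi**2) - sin(3*pi*θ)/pi - 4*sin(3*pi*θ)/(27*pi**3) - cos(3*pi*θ)/(9*pi**2); evaluating from -1 to 1: ∫_{-1}^{1} (2*θ**2 - θ - 3) cos(3*pi*θ) dθ = (-1/(3*pi**2)) - (5/(9*pi**2)) = -8/(9*pi**2).
Hence Re(c_{3}) = (1/2)·(-8/(9*pi**2)) = -4/(9*pi**2).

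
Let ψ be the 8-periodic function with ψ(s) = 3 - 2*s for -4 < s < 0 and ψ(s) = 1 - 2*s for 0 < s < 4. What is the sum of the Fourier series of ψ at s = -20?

s = -20 differs from s = -4 by -2 full period(s), and the series is 8-periodic.
At s = -4 the one-sided limits are ψ(-4^-) = -7 and ψ(-4^+) = 11.
By Dirichlet's theorem the series converges to their average, [(-7) + (11)]/2 = 2.

2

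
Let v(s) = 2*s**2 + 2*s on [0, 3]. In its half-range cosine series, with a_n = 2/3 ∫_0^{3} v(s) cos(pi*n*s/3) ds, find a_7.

a_7 = 2/3 ∫_0^{3} (2*s**2 + 2*s) cos(7*pi*s/3) ds.
Integrating by parts twice (tabular method), an antiderivative of (2*s**2 + 2*s) cos(7*pi*s/3) is 6*s**2*sin(7*pi*s/3)/(7*pi) + 6*s*sin(7*pi*s/3)/(7*pi) + 36*s*cos(7*pi*s/3)/(49*pi**2) - 108*sin(7*pi*s/3)/(343*pi**3) + 18*cos(7*pi*s/3)/(49*pi**2); evaluating from 0 to 3: ∫_{0}^{3} (2*s**2 + 2*s) cos(7*pi*s/3) ds = (-18/(7*pi**2)) - (18/(49*pi**2)) = -144/(49*pi**2).
Hence a_7 = (2/3)·(-144/(49*pi**2)) = -96/(49*pi**2).

-96/(49*pi**2)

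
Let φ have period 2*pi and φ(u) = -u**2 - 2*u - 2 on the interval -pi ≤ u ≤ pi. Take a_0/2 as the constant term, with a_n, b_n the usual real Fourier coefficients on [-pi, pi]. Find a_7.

a_7 = 1/pi ∫_{-pi}^{pi} φ(u) cos(7*u) du.
Integrating by parts twice (tabular method), an antiderivative of (-u**2 - 2*u - 2) cos(7*u) is -u**2*sin(7*u)/7 - 2*u*sin(7*u)/7 - 2*u*cos(7*u)/49 - 96*sin(7*u)/343 - 2*cos(7*u)/49; evaluating from -pi to pi: ∫_{-pi}^{pi} (-u**2 - 2*u - 2) cos(7*u) du = (2/49 + 2*pi/49) - (2/49 - 2*pi/49) = 4*pi/49.
Hence a_7 = (1/pi)·(4*pi/49) = 4/49.

4/49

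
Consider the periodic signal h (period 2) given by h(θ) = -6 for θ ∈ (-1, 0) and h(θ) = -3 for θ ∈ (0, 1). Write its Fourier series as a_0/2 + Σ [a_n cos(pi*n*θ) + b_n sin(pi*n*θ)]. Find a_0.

-9

a_0 = ∫_{-1}^{1} h(θ) dθ = -9.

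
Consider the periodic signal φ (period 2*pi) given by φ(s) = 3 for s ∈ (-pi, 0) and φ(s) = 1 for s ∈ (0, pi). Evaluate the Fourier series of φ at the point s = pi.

2

At s = pi the one-sided limits are φ(pi^-) = 1 and φ(pi^+) = 3.
By Dirichlet's theorem the series converges to their average, [(1) + (3)]/2 = 2.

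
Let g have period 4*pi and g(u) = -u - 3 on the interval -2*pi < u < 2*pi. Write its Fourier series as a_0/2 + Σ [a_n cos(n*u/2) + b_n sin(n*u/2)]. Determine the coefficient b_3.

-4/3

b_3 = (1/(2*pi)) ∫_{-2*pi}^{2*pi} g(u) sin(3*u/2) du.
Integrating by parts (boundary term plus one more integral), an antiderivative of (-u - 3) sin(3*u/2) is 2*u*cos(3*u/2)/3 - 4*sin(3*u/2)/9 + 2*cos(3*u/2); evaluating from -2*pi to 2*pi: ∫_{-2*pi}^{2*pi} (-u - 3) sin(3*u/2) du = (-4*pi/3 - 2) - (-2 + 4*pi/3) = -8*pi/3.
Hence b_3 = (1/(2*pi))·(-8*pi/3) = -4/3.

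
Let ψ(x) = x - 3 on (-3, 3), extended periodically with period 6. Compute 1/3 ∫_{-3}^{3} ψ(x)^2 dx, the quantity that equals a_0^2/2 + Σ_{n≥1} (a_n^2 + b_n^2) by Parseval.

24

1/3 ∫_{-3}^{3} ψ(x)^2 dx = 1/3 · (72) = 24.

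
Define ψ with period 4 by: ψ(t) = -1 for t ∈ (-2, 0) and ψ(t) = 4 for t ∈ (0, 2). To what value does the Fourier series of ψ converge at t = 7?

t = 7 differs from t = -1 by 2 full period(s), and the series is 4-periodic.
ψ is continuous at t = -1 with value -1, so the series converges to -1 there.

-1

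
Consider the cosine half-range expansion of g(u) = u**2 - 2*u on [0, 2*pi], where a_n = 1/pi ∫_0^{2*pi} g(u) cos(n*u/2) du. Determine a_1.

-16 + 16/pi

a_1 = 1/pi ∫_0^{2*pi} (u**2 - 2*u) cos(u/2) du.
Integrating by parts twice (tabular method), an antiderivative of (u**2 - 2*u) cos(u/2) is 2*u**2*sin(u/2) - 4*u*sin(u/2) + 8*u*cos(u/2) - 16*sin(u/2) - 8*cos(u/2); evaluating from 0 to 2*pi: ∫_{0}^{2*pi} (u**2 - 2*u) cos(u/2) du = (8 - 16*pi) - (-8) = 16 - 16*pi.
Hence a_1 = (1/pi)·(16 - 16*pi) = -16 + 16/pi.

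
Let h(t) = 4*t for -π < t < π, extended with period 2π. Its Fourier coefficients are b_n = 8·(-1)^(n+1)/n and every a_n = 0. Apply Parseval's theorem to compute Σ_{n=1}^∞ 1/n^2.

pi**2/6

Parseval: Σ b_n^2 = (1/π) ∫_{-π}^{π} h(t)^2 dt = 32*pi**2/3.
Σ b_n^2 = Σ 64/n^2, so Σ 1/n^2 = (32*pi**2/3)/64 = pi**2/6.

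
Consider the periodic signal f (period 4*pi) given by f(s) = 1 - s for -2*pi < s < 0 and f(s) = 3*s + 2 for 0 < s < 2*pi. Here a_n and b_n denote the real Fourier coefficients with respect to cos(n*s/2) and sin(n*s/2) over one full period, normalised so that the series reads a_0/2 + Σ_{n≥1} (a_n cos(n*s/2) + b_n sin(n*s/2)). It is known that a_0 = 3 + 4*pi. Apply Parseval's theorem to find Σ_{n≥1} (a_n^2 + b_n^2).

1/2 + 2*pi + 16*pi**2/3

Parseval: a_0^2/2 + Σ_{n≥1} (a_n^2+b_n^2) = (1/(2*pi)) ∫_{-2*pi}^{2*pi} f(s)^2 ds = 5 + 14*pi + 40*pi**2/3.
Subtract a_0^2/2 = (3 + 4*pi)**2/2: Σ (a_n^2+b_n^2) = 1/2 + 2*pi + 16*pi**2/3.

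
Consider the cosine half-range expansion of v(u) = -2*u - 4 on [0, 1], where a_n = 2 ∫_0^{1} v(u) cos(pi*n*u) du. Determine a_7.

a_7 = 2 ∫_0^{1} (-2*u - 4) cos(7*pi*u) du.
Integrating by parts (boundary term plus one more integral), an antiderivative of (-2*u - 4) cos(7*pi*u) is -2*u*sin(7*pi*u)/(7*pi) - 4*sin(7*pi*u)/(7*pi) - 2*cos(7*pi*u)/(49*pi**2); evaluating from 0 to 1: ∫_{0}^{1} (-2*u - 4) cos(7*pi*u) du = (2/(49*pi**2)) - (-2/(49*pi**2)) = 4/(49*pi**2).
Hence a_7 = 2·(4/(49*pi**2)) = 8/(49*pi**2).

8/(49*pi**2)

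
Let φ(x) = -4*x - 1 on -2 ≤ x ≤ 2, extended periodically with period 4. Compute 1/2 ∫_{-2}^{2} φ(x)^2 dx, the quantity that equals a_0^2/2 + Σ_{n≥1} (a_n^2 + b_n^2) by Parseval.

134/3

1/2 ∫_{-2}^{2} φ(x)^2 dx = 1/2 · (268/3) = 134/3.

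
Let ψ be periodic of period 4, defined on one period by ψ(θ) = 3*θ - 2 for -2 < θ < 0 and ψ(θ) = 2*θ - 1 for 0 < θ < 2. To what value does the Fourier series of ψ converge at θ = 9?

1

θ = 9 differs from θ = 1 by 2 full period(s), and the series is 4-periodic.
ψ is continuous at θ = 1 with value 1, so the series converges to 1 there.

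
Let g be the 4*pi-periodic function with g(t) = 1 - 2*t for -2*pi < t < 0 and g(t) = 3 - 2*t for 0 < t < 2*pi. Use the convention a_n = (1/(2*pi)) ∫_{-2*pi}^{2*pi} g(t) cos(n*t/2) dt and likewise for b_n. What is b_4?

b_4 = (1/(2*pi)) ∫_{-2*pi}^{2*pi} g(t) sin(2*t) dt.
Split the integral at the breakpoints.
Integrating by parts (boundary term plus one more integral), an antiderivative of (1 - 2*t) sin(2*t) is t*cos(2*t) - sin(2*t)/2 - cos(2*t)/2; evaluating from -2*pi to 0: ∫_{-2*pi}^{0} (1 - 2*t) sin(2*t) dt = (-1/2) - (-2*pi - 1/2) = 2*pi.
Integrating by parts (boundary term plus one more integral), an antiderivative of (3 - 2*t) sin(2*t) is t*cos(2*t) - sin(2*t)/2 - 3*cos(2*t)/2; evaluating from 0 to 2*pi: ∫_{0}^{2*pi} (3 - 2*t) sin(2*t) dt = (-3/2 + 2*pi) - (-3/2) = 2*pi.
Summing the pieces and multiplying by (1/(2*pi)) gives b_4 = 2.

2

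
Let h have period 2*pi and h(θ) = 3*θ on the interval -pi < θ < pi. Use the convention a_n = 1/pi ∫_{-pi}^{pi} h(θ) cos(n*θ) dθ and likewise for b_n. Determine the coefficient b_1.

6

b_1 = 1/pi ∫_{-pi}^{pi} h(θ) sin(θ) dθ.
h is odd and sin(θ) is odd, so the integrand is even and b_1 = 2/pi ∫_0^{pi} h(θ) sin(θ) dθ.
Integrating by parts (boundary term plus one more integral), an antiderivative of (3*θ) sin(θ) is -3*θ*cos(θ) + 3*sin(θ); evaluating from 0 to pi: ∫_{0}^{pi} (3*θ) sin(θ) dθ = (3*pi) - (0) = 3*pi.
Hence b_1 = (2/pi)·(3*pi) = 6.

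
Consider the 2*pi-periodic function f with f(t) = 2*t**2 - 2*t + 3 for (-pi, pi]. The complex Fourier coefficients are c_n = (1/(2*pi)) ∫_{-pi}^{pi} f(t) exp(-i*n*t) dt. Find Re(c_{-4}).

1/4

Since f is real-valued, Re(c_{-4}) = (1/(2*pi)) ∫_{-pi}^{pi} f(t) cos(-4*t) dt = a_{4}/2.
Integrating by parts twice (tabular method), an antiderivative of (2*t**2 - 2*t + 3) cos(-4*t) is t**2*sin(4*t)/2 - t*sin(4*t)/2 + t*cos(4*t)/4 + 11*sin(4*t)/16 - cos(4*t)/8; evaluating from -pi to pi: ∫_{-pi}^{pi} (2*t**2 - 2*t + 3) cos(-4*t) dt = (-1/8 + pi/4) - (-pi/4 - 1/8) = pi/2.
Hence Re(c_{-4}) = (1/(2*pi))·(pi/2) = 1/4.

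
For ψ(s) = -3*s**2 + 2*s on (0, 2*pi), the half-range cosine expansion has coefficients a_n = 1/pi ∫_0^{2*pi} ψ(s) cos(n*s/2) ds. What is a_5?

a_5 = 1/pi ∫_0^{2*pi} (-3*s**2 + 2*s) cos(5*s/2) ds.
Integrating by parts twice (tabular method), an antiderivative of (-3*s**2 + 2*s) cos(5*s/2) is -6*s**2*sin(5*s/2)/5 + 4*s*sin(5*s/2)/5 - 24*s*cos(5*s/2)/25 + 48*sin(5*s/2)/125 + 8*cos(5*s/2)/25; evaluating from 0 to 2*pi: ∫_{0}^{2*pi} (-3*s**2 + 2*s) cos(5*s/2) ds = (-8/25 + 48*pi/25) - (8/25) = -16/25 + 48*pi/25.
Hence a_5 = (1/pi)·(-16/25 + 48*pi/25) = 16*(-1 + 3*pi)/(25*pi).

16*(-1 + 3*pi)/(25*pi)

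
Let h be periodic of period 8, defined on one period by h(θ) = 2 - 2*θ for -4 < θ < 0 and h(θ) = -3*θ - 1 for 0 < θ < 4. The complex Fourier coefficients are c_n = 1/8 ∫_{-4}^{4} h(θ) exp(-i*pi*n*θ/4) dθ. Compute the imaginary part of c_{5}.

Since h is real-valued, Im(c_{5}) = -1/8 ∫_{-4}^{4} h(θ) sin(5*pi*θ/4) dθ = -b_{5}/2.
Split the integral at the breakpoints.
Integrating by parts (boundary term plus one more integral), an antiderivative of (2 - 2*θ) sin(5*pi*θ/4) is 8*θ*cos(5*pi*θ/4)/(5*pi) - 32*sin(5*pi*θ/4)/(25*pi**2) - 8*cos(5*pi*θ/4)/(5*pi); evaluating from -4 to 0: ∫_{-4}^{0} (2 - 2*θ) sin(5*pi*θ/4) dθ = (-8/(5*pi)) - (8/pi) = -48/(5*pi).
Integrating by parts (boundary term plus one more integral), an antiderivative of (-3*θ - 1) sin(5*pi*θ/4) is 12*θ*cos(5*pi*θ/4)/(5*pi) - 48*sin(5*pi*θ/4)/(25*pi**2) + 4*cos(5*pi*θ/4)/(5*pi); evaluating from 0 to 4: ∫_{0}^{4} (-3*θ - 1) sin(5*pi*θ/4) dθ = (-52/(5*pi)) - (4/(5*pi)) = -56/(5*pi).
So ∫_{-4}^{4} h(θ) sin(5*pi*θ/4) dθ = -104/(5*pi).
Hence Im(c_{5}) = (-1/8)·(-104/(5*pi)) = 13/(5*pi).

13/(5*pi)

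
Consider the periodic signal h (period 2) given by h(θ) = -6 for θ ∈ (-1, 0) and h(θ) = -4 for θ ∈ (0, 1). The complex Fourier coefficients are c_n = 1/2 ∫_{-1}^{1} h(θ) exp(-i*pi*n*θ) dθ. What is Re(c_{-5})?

0

Since h is real-valued, Re(c_{-5}) = 1/2 ∫_{-1}^{1} h(θ) cos(-5*pi*θ) dθ = a_{5}/2.
Split the integral at the breakpoints.
Directly, an antiderivative of (-6) cos(-5*pi*θ) is -6*sin(5*pi*θ)/(5*pi); evaluating from -1 to 0: ∫_{-1}^{0} (-6) cos(-5*pi*θ) dθ = (0) - (0) = 0.
Directly, an antiderivative of (-4) cos(-5*pi*θ) is -4*sin(5*pi*θ)/(5*pi); evaluating from 0 to 1: ∫_{0}^{1} (-4) cos(-5*pi*θ) dθ = (0) - (0) = 0.
So ∫_{-1}^{1} h(θ) cos(-5*pi*θ) dθ = 0.
Hence Re(c_{-5}) = (1/2)·(0) = 0.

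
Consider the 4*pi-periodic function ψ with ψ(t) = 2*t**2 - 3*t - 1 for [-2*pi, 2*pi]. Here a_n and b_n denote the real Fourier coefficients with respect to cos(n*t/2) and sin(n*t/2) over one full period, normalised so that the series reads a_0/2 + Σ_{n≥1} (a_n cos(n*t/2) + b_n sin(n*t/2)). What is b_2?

b_2 = (1/(2*pi)) ∫_{-2*pi}^{2*pi} ψ(t) sin(t) dt.
Integrating by parts twice (tabular method), an antiderivative of (2*t**2 - 3*t - 1) sin(t) is -2*t**2*cos(t) + 4*t*sin(t) + 3*t*cos(t) - 3*sin(t) + 5*cos(t); evaluating from -2*pi to 2*pi: ∫_{-2*pi}^{2*pi} (2*t**2 - 3*t - 1) sin(t) dt = (-8*pi**2 + 5 + 6*pi) - (-8*pi**2 - 6*pi + 5) = 12*pi.
Hence b_2 = (1/(2*pi))·(12*pi) = 6.

6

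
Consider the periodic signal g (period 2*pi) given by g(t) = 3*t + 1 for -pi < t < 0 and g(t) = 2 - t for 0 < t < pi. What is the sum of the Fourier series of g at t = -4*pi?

t = -4*pi differs from t = 0 by -2 full period(s), and the series is 2*pi-periodic.
At t = 0 the one-sided limits are g(0^-) = 1 and g(0^+) = 2.
By Dirichlet's theorem the series converges to their average, [(1) + (2)]/2 = 3/2.

3/2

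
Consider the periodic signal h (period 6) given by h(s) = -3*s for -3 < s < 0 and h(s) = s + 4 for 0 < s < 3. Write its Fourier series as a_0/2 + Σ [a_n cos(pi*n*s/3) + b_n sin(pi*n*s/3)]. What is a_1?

-24/pi**2

a_1 = 1/3 ∫_{-3}^{3} h(s) cos(pi*s/3) ds.
Split the integral at the breakpoints.
Integrating by parts (boundary term plus one more integral), an antiderivative of (-3*s) cos(pi*s/3) is -9*s*sin(pi*s/3)/pi - 27*cos(pi*s/3)/pi**2; evaluating from -3 to 0: ∫_{-3}^{0} (-3*s) cos(pi*s/3) ds = (-27/pi**2) - (27/pi**2) = -54/pi**2.
Integrating by parts (boundary term plus one more integral), an antiderivative of (s + 4) cos(pi*s/3) is 3*s*sin(pi*s/3)/pi + 12*sin(pi*s/3)/pi + 9*cos(pi*s/3)/pi**2; evaluating from 0 to 3: ∫_{0}^{3} (s + 4) cos(pi*s/3) ds = (-9/pi**2) - (9/pi**2) = -18/pi**2.
Summing the pieces and multiplying by (1/3) gives a_1 = -24/pi**2.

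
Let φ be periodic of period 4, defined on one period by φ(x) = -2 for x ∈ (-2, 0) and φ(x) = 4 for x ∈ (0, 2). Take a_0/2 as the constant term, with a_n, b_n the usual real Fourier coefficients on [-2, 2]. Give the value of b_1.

12/pi

b_1 = 1/2 ∫_{-2}^{2} φ(x) sin(pi*x/2) dx.
Split the integral at the breakpoints.
Directly, an antiderivative of (-2) sin(pi*x/2) is 4*cos(pi*x/2)/pi; evaluating from -2 to 0: ∫_{-2}^{0} (-2) sin(pi*x/2) dx = (4/pi) - (-4/pi) = 8/pi.
Directly, an antiderivative of (4) sin(pi*x/2) is -8*cos(pi*x/2)/pi; evaluating from 0 to 2: ∫_{0}^{2} (4) sin(pi*x/2) dx = (8/pi) - (-8/pi) = 16/pi.
Summing the pieces and multiplying by (1/2) gives b_1 = 12/pi.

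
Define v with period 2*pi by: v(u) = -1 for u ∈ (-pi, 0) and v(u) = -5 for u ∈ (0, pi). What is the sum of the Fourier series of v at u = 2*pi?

-3

u = 2*pi differs from u = 0 by 1 full period(s), and the series is 2*pi-periodic.
At u = 0 the one-sided limits are v(0^-) = -1 and v(0^+) = -5.
By Dirichlet's theorem the series converges to their average, [(-1) + (-5)]/2 = -3.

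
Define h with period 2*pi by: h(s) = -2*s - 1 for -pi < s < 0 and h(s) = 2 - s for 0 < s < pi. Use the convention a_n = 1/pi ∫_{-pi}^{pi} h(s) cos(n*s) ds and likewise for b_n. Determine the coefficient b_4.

3/4

b_4 = 1/pi ∫_{-pi}^{pi} h(s) sin(4*s) ds.
Split the integral at the breakpoints.
Integrating by parts (boundary term plus one more integral), an antiderivative of (-2*s - 1) sin(4*s) is s*cos(4*s)/2 - sin(4*s)/8 + cos(4*s)/4; evaluating from -pi to 0: ∫_{-pi}^{0} (-2*s - 1) sin(4*s) ds = (1/4) - (1/4 - pi/2) = pi/2.
Integrating by parts (boundary term plus one more integral), an antiderivative of (2 - s) sin(4*s) is s*cos(4*s)/4 - sin(4*s)/16 - cos(4*s)/2; evaluating from 0 to pi: ∫_{0}^{pi} (2 - s) sin(4*s) ds = (-1/2 + pi/4) - (-1/2) = pi/4.
Summing the pieces and multiplying by (1/pi) gives b_4 = 3/4.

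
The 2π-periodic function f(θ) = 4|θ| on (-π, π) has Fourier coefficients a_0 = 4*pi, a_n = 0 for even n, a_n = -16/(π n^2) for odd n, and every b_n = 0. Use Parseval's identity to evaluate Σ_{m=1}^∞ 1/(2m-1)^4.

pi**4/96

Parseval: a_0^2/2 + Σ a_n^2 = (1/π) ∫_{-π}^{π} f(θ)^2 dθ = 32*pi**2/3.
Subtract a_0^2/2 = 8*pi**2: Σ a_n^2 = 8*pi**2/3.
Only odd n contribute, with a_n^2 = 256/(π^2 n^4), so Σ_{m≥1} 1/(2m-1)^4 = π^2·(8*pi**2/3)/256 = pi**4/96.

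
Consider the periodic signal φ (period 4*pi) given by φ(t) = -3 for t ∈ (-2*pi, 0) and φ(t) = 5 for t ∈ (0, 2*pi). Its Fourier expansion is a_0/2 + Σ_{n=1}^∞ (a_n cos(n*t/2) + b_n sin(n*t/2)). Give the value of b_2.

0

b_2 = (1/(2*pi)) ∫_{-2*pi}^{2*pi} φ(t) sin(t) dt.
Split the integral at the breakpoints.
Directly, an antiderivative of (-3) sin(t) is 3*cos(t); evaluating from -2*pi to 0: ∫_{-2*pi}^{0} (-3) sin(t) dt = (3) - (3) = 0.
Directly, an antiderivative of (5) sin(t) is -5*cos(t); evaluating from 0 to 2*pi: ∫_{0}^{2*pi} (5) sin(t) dt = (-5) - (-5) = 0.
Summing the pieces and multiplying by (1/(2*pi)) gives b_2 = 0.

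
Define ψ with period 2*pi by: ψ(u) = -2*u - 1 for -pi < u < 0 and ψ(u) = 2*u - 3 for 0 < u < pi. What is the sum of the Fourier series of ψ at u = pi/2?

-3 + pi

ψ is continuous at u = pi/2 with value -3 + pi, so the series converges to -3 + pi there.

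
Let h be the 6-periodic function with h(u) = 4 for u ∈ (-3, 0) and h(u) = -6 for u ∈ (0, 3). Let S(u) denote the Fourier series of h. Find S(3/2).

h is continuous at u = 3/2 with value -6, so the series converges to -6 there.

-6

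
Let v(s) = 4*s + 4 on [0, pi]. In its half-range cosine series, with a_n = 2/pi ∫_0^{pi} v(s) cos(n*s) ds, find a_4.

0

a_4 = 2/pi ∫_0^{pi} (4*s + 4) cos(4*s) ds.
Integrating by parts (boundary term plus one more integral), an antiderivative of (4*s + 4) cos(4*s) is s*sin(4*s) + sin(4*s) + cos(4*s)/4; evaluating from 0 to pi: ∫_{0}^{pi} (4*s + 4) cos(4*s) ds = (1/4) - (1/4) = 0.
Hence a_4 = (2/pi)·(0) = 0.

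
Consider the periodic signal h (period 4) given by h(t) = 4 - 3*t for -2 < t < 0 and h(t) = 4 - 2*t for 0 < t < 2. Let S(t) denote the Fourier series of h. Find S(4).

t = 4 differs from t = 0 by 1 full period(s), and the series is 4-periodic.
h is continuous at t = 0 with value 4, so the series converges to 4 there.

4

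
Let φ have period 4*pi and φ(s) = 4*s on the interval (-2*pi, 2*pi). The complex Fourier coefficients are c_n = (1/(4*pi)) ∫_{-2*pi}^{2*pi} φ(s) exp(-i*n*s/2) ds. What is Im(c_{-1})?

8

Since φ is real-valued, Im(c_{-1}) = -(1/(4*pi)) ∫_{-2*pi}^{2*pi} φ(s) sin(-s/2) ds = b_{1}/2.
φ is odd and sin(-s/2) is odd, so the integrand is even: ∫_{-2*pi}^{2*pi} φ(s) sin(-s/2) ds = 2∫_0^{2*pi} φ(s) sin(-s/2) ds.
Integrating by parts (boundary term plus one more integral), an antiderivative of (4*s) sin(-s/2) is 8*s*cos(s/2) - 16*sin(s/2); evaluating from 0 to 2*pi: ∫_{0}^{2*pi} (4*s) sin(-s/2) ds = (-16*pi) - (0) = -16*pi.
So ∫_{-2*pi}^{2*pi} φ(s) sin(-s/2) ds = -32*pi.
Hence Im(c_{-1}) = (-1/(4*pi))·(-32*pi) = 8.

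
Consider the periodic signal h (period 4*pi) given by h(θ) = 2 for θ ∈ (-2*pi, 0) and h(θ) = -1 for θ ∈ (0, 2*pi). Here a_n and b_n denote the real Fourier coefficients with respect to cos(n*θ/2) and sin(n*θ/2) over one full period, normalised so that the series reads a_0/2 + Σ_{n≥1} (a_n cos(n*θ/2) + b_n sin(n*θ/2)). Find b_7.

b_7 = (1/(2*pi)) ∫_{-2*pi}^{2*pi} h(θ) sin(7*θ/2) dθ.
Split the integral at the breakpoints.
Directly, an antiderivative of (2) sin(7*θ/2) is -4*cos(7*θ/2)/7; evaluating from -2*pi to 0: ∫_{-2*pi}^{0} (2) sin(7*θ/2) dθ = (-4/7) - (4/7) = -8/7.
Directly, an antiderivative of (-1) sin(7*θ/2) is 2*cos(7*θ/2)/7; evaluating from 0 to 2*pi: ∫_{0}^{2*pi} (-1) sin(7*θ/2) dθ = (-2/7) - (2/7) = -4/7.
Summing the pieces and multiplying by (1/(2*pi)) gives b_7 = -6/(7*pi).

-6/(7*pi)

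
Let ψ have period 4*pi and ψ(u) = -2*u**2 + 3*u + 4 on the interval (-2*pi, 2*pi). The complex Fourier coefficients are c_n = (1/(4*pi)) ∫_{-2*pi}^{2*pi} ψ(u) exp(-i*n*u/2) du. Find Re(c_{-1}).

Since ψ is real-valued, Re(c_{-1}) = (1/(4*pi)) ∫_{-2*pi}^{2*pi} ψ(u) cos(-u/2) du = a_{1}/2.
Integrating by parts twice (tabular method), an antiderivative of (-2*u**2 + 3*u + 4) cos(-u/2) is -4*u**2*sin(u/2) + 6*u*sin(u/2) - 16*u*cos(u/2) + 40*sin(u/2) + 12*cos(u/2); evaluating from -2*pi to 2*pi: ∫_{-2*pi}^{2*pi} (-2*u**2 + 3*u + 4) cos(-u/2) du = (-12 + 32*pi) - (-32*pi - 12) = 64*pi.
Hence Re(c_{-1}) = (1/(4*pi))·(64*pi) = 16.

16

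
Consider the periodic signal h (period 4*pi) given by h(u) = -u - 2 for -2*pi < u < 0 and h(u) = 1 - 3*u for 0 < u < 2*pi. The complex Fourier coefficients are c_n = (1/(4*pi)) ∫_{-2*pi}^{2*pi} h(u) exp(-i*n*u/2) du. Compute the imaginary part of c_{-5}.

Since h is real-valued, Im(c_{-5}) = -(1/(4*pi)) ∫_{-2*pi}^{2*pi} h(u) sin(-5*u/2) du = b_{5}/2.
Split the integral at the breakpoints.
Integrating by parts (boundary term plus one more integral), an antiderivative of (-u - 2) sin(-5*u/2) is -2*u*cos(5*u/2)/5 + 4*sin(5*u/2)/25 - 4*cos(5*u/2)/5; evaluating from -2*pi to 0: ∫_{-2*pi}^{0} (-u - 2) sin(-5*u/2) du = (-4/5) - (4/5 - 4*pi/5) = -8/5 + 4*pi/5.
Integrating by parts (boundary term plus one more integral), an antiderivative of (1 - 3*u) sin(-5*u/2) is -6*u*cos(5*u/2)/5 + 12*sin(5*u/2)/25 + 2*cos(5*u/2)/5; evaluating from 0 to 2*pi: ∫_{0}^{2*pi} (1 - 3*u) sin(-5*u/2) du = (-2/5 + 12*pi/5) - (2/5) = -4/5 + 12*pi/5.
So ∫_{-2*pi}^{2*pi} h(u) sin(-5*u/2) du = -12/5 + 16*pi/5.
Hence Im(c_{-5}) = (-1/(4*pi))·(-12/5 + 16*pi/5) = (3 - 4*pi)/(5*pi).

(3 - 4*pi)/(5*pi)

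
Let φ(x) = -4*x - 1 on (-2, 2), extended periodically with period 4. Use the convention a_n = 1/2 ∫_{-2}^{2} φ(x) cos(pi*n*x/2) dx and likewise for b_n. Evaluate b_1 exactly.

b_1 = 1/2 ∫_{-2}^{2} φ(x) sin(pi*x/2) dx.
Integrating by parts (boundary term plus one more integral), an antiderivative of (-4*x - 1) sin(pi*x/2) is 8*x*cos(pi*x/2)/pi - 16*sin(pi*x/2)/pi**2 + 2*cos(pi*x/2)/pi; evaluating from -2 to 2: ∫_{-2}^{2} (-4*x - 1) sin(pi*x/2) dx = (-18/pi) - (14/pi) = -32/pi.
Hence b_1 = (1/2)·(-32/pi) = -16/pi.

-16/pi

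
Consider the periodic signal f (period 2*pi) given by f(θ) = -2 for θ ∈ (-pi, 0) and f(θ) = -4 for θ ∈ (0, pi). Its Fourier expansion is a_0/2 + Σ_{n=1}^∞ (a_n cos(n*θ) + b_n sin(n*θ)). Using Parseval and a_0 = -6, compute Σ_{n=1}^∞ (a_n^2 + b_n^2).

Parseval: a_0^2/2 + Σ_{n≥1} (a_n^2+b_n^2) = 1/pi ∫_{-pi}^{pi} f(θ)^2 dθ = 20.
Subtract a_0^2/2 = 18: Σ (a_n^2+b_n^2) = 2.

2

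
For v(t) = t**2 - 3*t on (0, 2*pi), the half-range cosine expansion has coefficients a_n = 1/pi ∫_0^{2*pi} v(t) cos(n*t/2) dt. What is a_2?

4

a_2 = 1/pi ∫_0^{2*pi} (t**2 - 3*t) cos(t) dt.
Integrating by parts twice (tabular method), an antiderivative of (t**2 - 3*t) cos(t) is t**2*sin(t) - 3*t*sin(t) + 2*t*cos(t) - 2*sin(t) - 3*cos(t); evaluating from 0 to 2*pi: ∫_{0}^{2*pi} (t**2 - 3*t) cos(t) dt = (-3 + 4*pi) - (-3) = 4*pi.
Hence a_2 = (1/pi)·(4*pi) = 4.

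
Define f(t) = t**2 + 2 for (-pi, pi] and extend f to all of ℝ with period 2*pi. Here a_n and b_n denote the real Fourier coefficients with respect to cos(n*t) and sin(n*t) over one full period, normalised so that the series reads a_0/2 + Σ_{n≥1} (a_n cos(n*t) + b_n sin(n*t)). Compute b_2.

0

b_2 = 1/pi ∫_{-pi}^{pi} f(t) sin(2*t) dt.
f is even and sin(2*t) is odd, so the integrand is odd over a symmetric interval and the integral vanishes.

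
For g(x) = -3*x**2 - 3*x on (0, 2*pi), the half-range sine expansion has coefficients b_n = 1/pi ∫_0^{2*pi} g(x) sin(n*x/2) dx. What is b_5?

b_5 = 1/pi ∫_0^{2*pi} (-3*x**2 - 3*x) sin(5*x/2) dx.
Integrating by parts twice (tabular method), an antiderivative of (-3*x**2 - 3*x) sin(5*x/2) is 6*x**2*cos(5*x/2)/5 - 24*x*sin(5*x/2)/25 + 6*x*cos(5*x/2)/5 - 12*sin(5*x/2)/25 - 48*cos(5*x/2)/125; evaluating from 0 to 2*pi: ∫_{0}^{2*pi} (-3*x**2 - 3*x) sin(5*x/2) dx = (-24*pi**2/5 - 12*pi/5 + 48/125) - (-48/125) = -24*pi**2/5 - 12*pi/5 + 96/125.
Hence b_5 = (1/pi)·(-24*pi**2/5 - 12*pi/5 + 96/125) = 12*(-50*pi**2 - 25*pi + 8)/(125*pi).

12*(-50*pi**2 - 25*pi + 8)/(125*pi)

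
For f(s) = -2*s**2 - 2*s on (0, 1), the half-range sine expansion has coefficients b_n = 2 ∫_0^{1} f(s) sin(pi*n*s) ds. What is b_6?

4/(3*pi)

b_6 = 2 ∫_0^{1} (-2*s**2 - 2*s) sin(6*pi*s) ds.
Integrating by parts twice (tabular method), an antiderivative of (-2*s**2 - 2*s) sin(6*pi*s) is s**2*cos(6*pi*s)/(3*pi) - s*sin(6*pi*s)/(9*pi**2) + s*cos(6*pi*s)/(3*pi) - sin(6*pi*s)/(18*pi**2) - cos(6*pi*s)/(54*pi**3); evaluating from 0 to 1: ∫_{0}^{1} (-2*s**2 - 2*s) sin(6*pi*s) ds = ((-1 + 36*pi**2)/(54*pi**3)) - (-1/(54*pi**3)) = 2/(3*pi).
Hence b_6 = 2·(2/(3*pi)) = 4/(3*pi).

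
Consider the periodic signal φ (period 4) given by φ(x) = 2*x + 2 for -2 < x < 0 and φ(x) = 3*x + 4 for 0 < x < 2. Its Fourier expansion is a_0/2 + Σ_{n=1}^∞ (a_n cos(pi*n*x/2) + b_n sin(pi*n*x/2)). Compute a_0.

a_0 = 1/2 ∫_{-2}^{2} φ(x) dx = 1/2 · (14) = 7.

7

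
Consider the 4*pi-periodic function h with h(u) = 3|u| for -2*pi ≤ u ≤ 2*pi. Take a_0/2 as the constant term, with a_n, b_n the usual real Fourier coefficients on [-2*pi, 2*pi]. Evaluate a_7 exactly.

-24/(49*pi)

a_7 = (1/(2*pi)) ∫_{-2*pi}^{2*pi} h(u) cos(7*u/2) du.
h is even and cos(7*u/2) is even, so the integrand is even and a_7 = 1/pi ∫_0^{2*pi} h(u) cos(7*u/2) du.
Integrating by parts (boundary term plus one more integral), an antiderivative of (3*u) cos(7*u/2) is 6*u*sin(7*u/2)/7 + 12*cos(7*u/2)/49; evaluating from 0 to 2*pi: ∫_{0}^{2*pi} (3*u) cos(7*u/2) du = (-12/49) - (12/49) = -24/49.
Hence a_7 = (1/pi)·(-24/49) = -24/(49*pi).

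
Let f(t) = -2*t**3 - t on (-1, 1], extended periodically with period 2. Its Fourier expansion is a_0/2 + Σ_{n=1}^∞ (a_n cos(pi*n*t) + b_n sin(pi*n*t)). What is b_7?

b_7 = ∫_{-1}^{1} f(t) sin(7*pi*t) dt.
f is odd and sin(7*pi*t) is odd, so the integrand is even and b_7 = 2 ∫_0^{1} f(t) sin(7*pi*t) dt.
Integrating by parts three times (tabular method), an antiderivative of (-2*t**3 - t) sin(7*pi*t) is 2*t**3*cos(7*pi*t)/(7*pi) - 6*t**2*sin(7*pi*t)/(49*pi**2) - 12*t*cos(7*pi*t)/(343*pi**3) + t*cos(7*pi*t)/(7*pi) - sin(7*pi*t)/(49*pi**2) + 12*sin(7*pi*t)/(2401*pi**4); evaluating from 0 to 1: ∫_{0}^{1} (-2*t**3 - t) sin(7*pi*t) dt = (3*(4 - 49*pi**2)/(343*pi**3)) - (0) = 3*(4 - 49*pi**2)/(343*pi**3).
Hence b_7 = 2·(3*(4 - 49*pi**2)/(343*pi**3)) = 6*(4 - 49*pi**2)/(343*pi**3).

6*(4 - 49*pi**2)/(343*pi**3)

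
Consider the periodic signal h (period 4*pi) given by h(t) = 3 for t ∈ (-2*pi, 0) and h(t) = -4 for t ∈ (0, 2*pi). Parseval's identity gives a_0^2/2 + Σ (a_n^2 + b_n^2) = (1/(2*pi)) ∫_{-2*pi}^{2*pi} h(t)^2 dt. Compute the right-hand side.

(1/(2*pi)) ∫_{-2*pi}^{2*pi} h(t)^2 dt = (1/(2*pi)) · (50*pi) = 25.

25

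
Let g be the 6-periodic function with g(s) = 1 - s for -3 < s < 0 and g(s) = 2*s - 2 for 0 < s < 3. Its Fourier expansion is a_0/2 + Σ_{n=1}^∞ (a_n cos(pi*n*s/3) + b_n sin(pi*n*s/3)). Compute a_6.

a_6 = 1/3 ∫_{-3}^{3} g(s) cos(2*pi*s) ds.
Split the integral at the breakpoints.
Integrating by parts (boundary term plus one more integral), an antiderivative of (1 - s) cos(2*pi*s) is -s*sin(2*pi*s)/(2*pi) + sin(2*pi*s)/(2*pi) - cos(2*pi*s)/(4*pi**2); evaluating from -3 to 0: ∫_{-3}^{0} (1 - s) cos(2*pi*s) ds = (-1/(4*pi**2)) - (-1/(4*pi**2)) = 0.
Integrating by parts (boundary term plus one more integral), an antiderivative of (2*s - 2) cos(2*pi*s) is s*sin(2*pi*s)/pi - sin(2*pi*s)/pi + cos(2*pi*s)/(2*pi**2); evaluating from 0 to 3: ∫_{0}^{3} (2*s - 2) cos(2*pi*s) ds = (1/(2*pi**2)) - (1/(2*pi**2)) = 0.
Summing the pieces and multiplying by (1/3) gives a_6 = 0.

0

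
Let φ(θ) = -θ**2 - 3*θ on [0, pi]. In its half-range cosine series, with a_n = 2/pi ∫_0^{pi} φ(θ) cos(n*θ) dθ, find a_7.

4*(3 + pi)/(49*pi)

a_7 = 2/pi ∫_0^{pi} (-θ**2 - 3*θ) cos(7*θ) dθ.
Integrating by parts twice (tabular method), an antiderivative of (-θ**2 - 3*θ) cos(7*θ) is -θ**2*sin(7*θ)/7 - 3*θ*sin(7*θ)/7 - 2*θ*cos(7*θ)/49 + 2*sin(7*θ)/343 - 3*cos(7*θ)/49; evaluating from 0 to pi: ∫_{0}^{pi} (-θ**2 - 3*θ) cos(7*θ) dθ = (3/49 + 2*pi/49) - (-3/49) = 6/49 + 2*pi/49.
Hence a_7 = (2/pi)·(6/49 + 2*pi/49) = 4*(3 + pi)/(49*pi).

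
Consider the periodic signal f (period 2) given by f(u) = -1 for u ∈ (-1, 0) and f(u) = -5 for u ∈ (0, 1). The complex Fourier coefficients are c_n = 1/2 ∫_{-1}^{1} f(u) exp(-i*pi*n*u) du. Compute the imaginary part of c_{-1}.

Since f is real-valued, Im(c_{-1}) = -1/2 ∫_{-1}^{1} f(u) sin(-pi*u) du = b_{1}/2.
Split the integral at the breakpoints.
Directly, an antiderivative of (-1) sin(-pi*u) is -cos(pi*u)/pi; evaluating from -1 to 0: ∫_{-1}^{0} (-1) sin(-pi*u) du = (-1/pi) - (1/pi) = -2/pi.
Directly, an antiderivative of (-5) sin(-pi*u) is -5*cos(pi*u)/pi; evaluating from 0 to 1: ∫_{0}^{1} (-5) sin(-pi*u) du = (5/pi) - (-5/pi) = 10/pi.
So ∫_{-1}^{1} f(u) sin(-pi*u) du = 8/pi.
Hence Im(c_{-1}) = (-1/2)·(8/pi) = -4/pi.

-4/pi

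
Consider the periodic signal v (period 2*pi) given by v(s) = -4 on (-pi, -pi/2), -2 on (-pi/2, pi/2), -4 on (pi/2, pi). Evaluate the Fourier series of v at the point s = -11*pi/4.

s = -11*pi/4 differs from s = -3*pi/4 by -1 full period(s), and the series is 2*pi-periodic.
v is continuous at s = -3*pi/4 with value -4, so the series converges to -4 there.

-4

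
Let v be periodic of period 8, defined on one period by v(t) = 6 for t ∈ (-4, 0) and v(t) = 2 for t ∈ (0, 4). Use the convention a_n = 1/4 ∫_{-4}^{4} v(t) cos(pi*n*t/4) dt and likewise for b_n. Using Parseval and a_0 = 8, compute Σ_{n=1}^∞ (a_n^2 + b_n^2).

Parseval: a_0^2/2 + Σ_{n≥1} (a_n^2+b_n^2) = 1/4 ∫_{-4}^{4} v(t)^2 dt = 40.
Subtract a_0^2/2 = 32: Σ (a_n^2+b_n^2) = 8.

8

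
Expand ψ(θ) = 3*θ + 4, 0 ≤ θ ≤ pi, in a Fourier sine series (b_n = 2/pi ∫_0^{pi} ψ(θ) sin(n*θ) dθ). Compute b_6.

-1

b_6 = 2/pi ∫_0^{pi} (3*θ + 4) sin(6*θ) dθ.
Integrating by parts (boundary term plus one more integral), an antiderivative of (3*θ + 4) sin(6*θ) is -θ*cos(6*θ)/2 + sin(6*θ)/12 - 2*cos(6*θ)/3; evaluating from 0 to pi: ∫_{0}^{pi} (3*θ + 4) sin(6*θ) dθ = (-pi/2 - 2/3) - (-2/3) = -pi/2.
Hence b_6 = (2/pi)·(-pi/2) = -1.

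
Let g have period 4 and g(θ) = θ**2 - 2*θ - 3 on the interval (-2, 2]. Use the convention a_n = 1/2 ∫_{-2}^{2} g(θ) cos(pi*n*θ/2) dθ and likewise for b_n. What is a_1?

a_1 = 1/2 ∫_{-2}^{2} g(θ) cos(pi*θ/2) dθ.
Integrating by parts twice (tabular method), an antiderivative of (θ**2 - 2*θ - 3) cos(pi*θ/2) is 2*θ**2*sin(pi*θ/2)/pi - 4*θ*sin(pi*θ/2)/pi + 8*θ*cos(pi*θ/2)/pi**2 - 6*sin(pi*θ/2)/pi - 16*sin(pi*θ/2)/pi**3 - 8*cos(pi*θ/2)/pi**2; evaluating from -2 to 2: ∫_{-2}^{2} (θ**2 - 2*θ - 3) cos(pi*θ/2) dθ = (-8/pi**2) - (24/pi**2) = -32/pi**2.
Hence a_1 = (1/2)·(-32/pi**2) = -16/pi**2.

-16/pi**2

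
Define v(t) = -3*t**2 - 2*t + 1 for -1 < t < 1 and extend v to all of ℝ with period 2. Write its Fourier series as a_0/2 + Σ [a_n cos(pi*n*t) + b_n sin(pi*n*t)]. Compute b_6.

2/(3*pi)

b_6 = ∫_{-1}^{1} v(t) sin(6*pi*t) dt.
Integrating by parts twice (tabular method), an antiderivative of (-3*t**2 - 2*t + 1) sin(6*pi*t) is t**2*cos(6*pi*t)/(2*pi) - t*sin(6*pi*t)/(6*pi**2) + t*cos(6*pi*t)/(3*pi) - sin(6*pi*t)/(18*pi**2) - cos(6*pi*t)/(6*pi) - cos(6*pi*t)/(36*pi**3); evaluating from -1 to 1: ∫_{-1}^{1} (-3*t**2 - 2*t + 1) sin(6*pi*t) dt = ((-1 + 24*pi**2)/(36*pi**3)) - (-1/(36*pi**3)) = 2/(3*pi).
Hence b_6 = 2/(3*pi).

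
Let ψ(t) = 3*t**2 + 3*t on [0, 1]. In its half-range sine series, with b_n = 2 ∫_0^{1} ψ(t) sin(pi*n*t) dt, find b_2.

-6/pi

b_2 = 2 ∫_0^{1} (3*t**2 + 3*t) sin(2*pi*t) dt.
Integrating by parts twice (tabular method), an antiderivative of (3*t**2 + 3*t) sin(2*pi*t) is -3*t**2*cos(2*pi*t)/(2*pi) + 3*t*sin(2*pi*t)/(2*pi**2) - 3*t*cos(2*pi*t)/(2*pi) + 3*sin(2*pi*t)/(4*pi**2) + 3*cos(2*pi*t)/(4*pi**3); evaluating from 0 to 1: ∫_{0}^{1} (3*t**2 + 3*t) sin(2*pi*t) dt = (-3/pi + 3/(4*pi**3)) - (3/(4*pi**3)) = -3/pi.
Hence b_2 = 2·(-3/pi) = -6/pi.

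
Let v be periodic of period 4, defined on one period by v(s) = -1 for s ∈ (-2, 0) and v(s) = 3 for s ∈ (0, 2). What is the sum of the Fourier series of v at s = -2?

1

s = -2 differs from s = 2 by -1 full period(s), and the series is 4-periodic.
At s = 2 the one-sided limits are v(2^-) = 3 and v(2^+) = -1.
By Dirichlet's theorem the series converges to their average, [(3) + (-1)]/2 = 1.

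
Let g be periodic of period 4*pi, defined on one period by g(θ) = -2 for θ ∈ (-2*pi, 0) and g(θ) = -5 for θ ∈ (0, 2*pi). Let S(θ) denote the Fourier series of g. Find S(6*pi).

-7/2

θ = 6*pi differs from θ = 2*pi by 1 full period(s), and the series is 4*pi-periodic.
At θ = 2*pi the one-sided limits are g(2*pi^-) = -5 and g(2*pi^+) = -2.
By Dirichlet's theorem the series converges to their average, [(-5) + (-2)]/2 = -7/2.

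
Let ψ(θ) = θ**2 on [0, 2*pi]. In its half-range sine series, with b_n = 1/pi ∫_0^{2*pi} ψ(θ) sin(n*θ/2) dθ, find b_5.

8*(-4 + 25*pi**2)/(125*pi)

b_5 = 1/pi ∫_0^{2*pi} (θ**2) sin(5*θ/2) dθ.
Integrating by parts twice (tabular method), an antiderivative of (θ**2) sin(5*θ/2) is -2*θ**2*cos(5*θ/2)/5 + 8*θ*sin(5*θ/2)/25 + 16*cos(5*θ/2)/125; evaluating from 0 to 2*pi: ∫_{0}^{2*pi} (θ**2) sin(5*θ/2) dθ = (-16/125 + 8*pi**2/5) - (16/125) = -32/125 + 8*pi**2/5.
Hence b_5 = (1/pi)·(-32/125 + 8*pi**2/5) = 8*(-4 + 25*pi**2)/(125*pi).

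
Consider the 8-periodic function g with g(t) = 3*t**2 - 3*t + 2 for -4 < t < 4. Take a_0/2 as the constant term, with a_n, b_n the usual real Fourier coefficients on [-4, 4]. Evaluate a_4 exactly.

a_4 = 1/4 ∫_{-4}^{4} g(t) cos(pi*t) dt.
Integrating by parts twice (tabular method), an antiderivative of (3*t**2 - 3*t + 2) cos(pi*t) is 3*t**2*sin(pi*t)/pi - 3*t*sin(pi*t)/pi + 6*t*cos(pi*t)/pi**2 - 6*sin(pi*t)/pi**3 + 2*sin(pi*t)/pi - 3*cos(pi*t)/pi**2; evaluating from -4 to 4: ∫_{-4}^{4} (3*t**2 - 3*t + 2) cos(pi*t) dt = (21/pi**2) - (-27/pi**2) = 48/pi**2.
Hence a_4 = (1/4)·(48/pi**2) = 12/pi**2.

12/pi**2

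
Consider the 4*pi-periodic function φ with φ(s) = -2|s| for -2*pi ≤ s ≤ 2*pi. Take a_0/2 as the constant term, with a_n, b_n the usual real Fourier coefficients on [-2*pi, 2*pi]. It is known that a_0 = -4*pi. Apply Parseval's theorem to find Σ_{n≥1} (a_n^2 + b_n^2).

8*pi**2/3

Parseval: a_0^2/2 + Σ_{n≥1} (a_n^2+b_n^2) = (1/(2*pi)) ∫_{-2*pi}^{2*pi} φ(s)^2 ds = 32*pi**2/3.
Subtract a_0^2/2 = 8*pi**2: Σ (a_n^2+b_n^2) = 8*pi**2/3.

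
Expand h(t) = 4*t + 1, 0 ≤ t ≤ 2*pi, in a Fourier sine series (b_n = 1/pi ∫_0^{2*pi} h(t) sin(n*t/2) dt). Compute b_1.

4/pi + 16

b_1 = 1/pi ∫_0^{2*pi} (4*t + 1) sin(t/2) dt.
Integrating by parts (boundary term plus one more integral), an antiderivative of (4*t + 1) sin(t/2) is -8*t*cos(t/2) + 16*sin(t/2) - 2*cos(t/2); evaluating from 0 to 2*pi: ∫_{0}^{2*pi} (4*t + 1) sin(t/2) dt = (2 + 16*pi) - (-2) = 4 + 16*pi.
Hence b_1 = (1/pi)·(4 + 16*pi) = 4/pi + 16.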